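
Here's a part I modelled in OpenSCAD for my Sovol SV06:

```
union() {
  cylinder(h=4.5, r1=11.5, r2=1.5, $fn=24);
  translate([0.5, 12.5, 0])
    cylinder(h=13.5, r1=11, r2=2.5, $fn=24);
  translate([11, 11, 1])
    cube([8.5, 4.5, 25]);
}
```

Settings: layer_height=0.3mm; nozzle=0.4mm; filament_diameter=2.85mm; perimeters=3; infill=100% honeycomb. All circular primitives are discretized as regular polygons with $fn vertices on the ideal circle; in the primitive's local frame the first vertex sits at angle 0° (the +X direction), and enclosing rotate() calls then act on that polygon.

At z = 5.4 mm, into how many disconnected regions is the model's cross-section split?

At z = 5.4 mm: the cone is not intersected at this z (z outside [0, 4.5]); the cone at (0.5, 12.5) contributes a regular 24-gon of circumradius 7.600 (interpolated between r1=11 and r2=2.5 at t=0.400); the cube at (11, 11) (footprint 8.5×4.5) is included at this height; Combining (union): the 2 present regions are separate (no shared area or edge), so areas and boundary lengths simply add and each stays a separate island — 2 connected regions. The result has 2 disconnected regions.

2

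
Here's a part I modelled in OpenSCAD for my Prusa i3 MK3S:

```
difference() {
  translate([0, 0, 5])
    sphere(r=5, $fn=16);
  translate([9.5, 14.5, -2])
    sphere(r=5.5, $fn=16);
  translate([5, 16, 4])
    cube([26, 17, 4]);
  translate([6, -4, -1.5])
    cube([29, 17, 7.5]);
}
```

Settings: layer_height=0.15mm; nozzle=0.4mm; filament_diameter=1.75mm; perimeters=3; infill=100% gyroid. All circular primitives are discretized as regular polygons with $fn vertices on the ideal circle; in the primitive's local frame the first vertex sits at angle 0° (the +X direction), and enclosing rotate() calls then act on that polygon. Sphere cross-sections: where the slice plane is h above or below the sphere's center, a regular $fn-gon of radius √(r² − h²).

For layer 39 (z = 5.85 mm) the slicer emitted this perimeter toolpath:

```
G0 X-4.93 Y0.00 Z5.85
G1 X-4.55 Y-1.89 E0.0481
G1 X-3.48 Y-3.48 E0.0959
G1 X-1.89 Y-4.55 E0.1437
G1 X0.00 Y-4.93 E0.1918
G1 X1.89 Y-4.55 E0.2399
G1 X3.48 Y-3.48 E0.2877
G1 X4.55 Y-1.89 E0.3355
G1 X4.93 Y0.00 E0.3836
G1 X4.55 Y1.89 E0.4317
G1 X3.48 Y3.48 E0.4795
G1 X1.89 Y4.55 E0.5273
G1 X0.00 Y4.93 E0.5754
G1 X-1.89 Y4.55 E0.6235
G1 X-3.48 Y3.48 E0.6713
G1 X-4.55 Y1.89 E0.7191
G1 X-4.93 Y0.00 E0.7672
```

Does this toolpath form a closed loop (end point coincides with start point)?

Start point (G0): (-4.93, 0.00). End point (last G1): the path returns to the start — closed.

yes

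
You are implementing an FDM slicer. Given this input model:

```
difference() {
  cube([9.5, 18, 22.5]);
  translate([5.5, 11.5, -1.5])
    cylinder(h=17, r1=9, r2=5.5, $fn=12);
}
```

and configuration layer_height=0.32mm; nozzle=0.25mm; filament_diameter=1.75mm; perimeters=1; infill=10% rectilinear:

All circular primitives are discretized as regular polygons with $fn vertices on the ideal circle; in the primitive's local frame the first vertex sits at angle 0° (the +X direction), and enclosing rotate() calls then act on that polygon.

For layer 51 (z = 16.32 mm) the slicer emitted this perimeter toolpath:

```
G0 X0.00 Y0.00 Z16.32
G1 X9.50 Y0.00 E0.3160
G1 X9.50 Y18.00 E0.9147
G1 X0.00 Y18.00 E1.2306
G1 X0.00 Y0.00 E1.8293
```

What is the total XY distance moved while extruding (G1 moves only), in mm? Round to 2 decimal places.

55.00 mm

Sum the Euclidean lengths of each G1 segment: total = 55.00 mm.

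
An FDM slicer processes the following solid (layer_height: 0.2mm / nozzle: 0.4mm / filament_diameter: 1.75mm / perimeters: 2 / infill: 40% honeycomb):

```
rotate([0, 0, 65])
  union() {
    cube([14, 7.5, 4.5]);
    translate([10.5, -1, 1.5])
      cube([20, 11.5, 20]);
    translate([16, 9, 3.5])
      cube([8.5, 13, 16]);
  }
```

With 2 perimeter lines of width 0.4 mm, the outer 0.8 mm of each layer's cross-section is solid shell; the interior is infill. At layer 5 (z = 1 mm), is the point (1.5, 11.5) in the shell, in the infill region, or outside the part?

infill

At z = 1 mm: the 14×7.5 cube contributes its full rectangle; the cube at (10.5, -1) does not reach this height (z outside [1.5, 21.5]); the cube at (16, 9) does not reach this height (z outside [3.5, 19.5]); Merging all regions: only the 14×7.5 cube is present, so the union is just that shape — 1 connected region; (rotated 65° about Z; rotation is an isometry so areas/perimeters/island counts are preserved). Overall, the cross-section is a single solid region. Undo the 65° rotation: the query point maps to (11.056, 3.501) in the un-rotated model frame. The nearest boundary edge runs (14.00, 0.00)→(14.00, 7.50); distance from the point to it = 2.94 mm. The point is inside the cross-section and 2.94 mm from the nearest boundary — more than the 0.8 mm shell width (2 × 0.4), so it's in the infill interior.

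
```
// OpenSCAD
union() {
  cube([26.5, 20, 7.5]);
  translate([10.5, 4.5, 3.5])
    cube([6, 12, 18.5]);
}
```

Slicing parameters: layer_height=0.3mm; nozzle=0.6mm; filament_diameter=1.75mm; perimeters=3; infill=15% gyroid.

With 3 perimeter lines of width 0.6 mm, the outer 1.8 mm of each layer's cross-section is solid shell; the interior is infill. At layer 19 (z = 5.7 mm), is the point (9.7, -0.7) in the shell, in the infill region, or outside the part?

At z = 5.7 mm: the cube is present — its section is the full 26.5×20 rectangle; the 6×12 cube at (10.5, 4.5) contributes its full rectangle; Taking the union: the 6×12 cube at (10.5, 4.5) lies entirely inside the 26.5×20 cube, so the union is just the 26.5×20 cube — 1 connected region. Overall, the cross-section is a single solid region. The nearest boundary edge runs (26.50, 0.00)→(0.00, 0.00); distance from the point to it = 0.70 mm. The point is not inside any of the regions above, so it lies outside the cross-section (0.70 mm from the nearest boundary).

outside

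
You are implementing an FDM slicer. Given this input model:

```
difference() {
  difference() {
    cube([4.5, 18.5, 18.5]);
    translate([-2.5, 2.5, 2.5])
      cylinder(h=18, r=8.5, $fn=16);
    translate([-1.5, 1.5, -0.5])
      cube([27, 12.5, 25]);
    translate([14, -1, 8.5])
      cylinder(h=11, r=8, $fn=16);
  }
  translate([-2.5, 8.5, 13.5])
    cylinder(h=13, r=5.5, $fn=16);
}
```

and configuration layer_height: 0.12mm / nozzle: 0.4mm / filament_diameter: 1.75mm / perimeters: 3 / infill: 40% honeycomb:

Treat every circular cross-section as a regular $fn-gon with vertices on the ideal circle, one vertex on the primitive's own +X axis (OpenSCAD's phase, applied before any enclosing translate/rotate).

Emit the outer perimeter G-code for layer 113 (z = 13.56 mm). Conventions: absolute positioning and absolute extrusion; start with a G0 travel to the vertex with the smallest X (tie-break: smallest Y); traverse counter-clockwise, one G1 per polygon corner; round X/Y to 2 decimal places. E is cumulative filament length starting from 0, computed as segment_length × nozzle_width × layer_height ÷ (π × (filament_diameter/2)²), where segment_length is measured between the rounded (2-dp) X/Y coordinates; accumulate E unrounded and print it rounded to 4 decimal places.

At z = 13.56 mm: the cube (footprint 4.5×18.5) is included at this height; the r=8.5 cylinder at (-2.5, 2.5) gives a regular 16-gon of circumradius 8.5 (constant along its height); the cube at (-1.5, 1.5) is present — its section is the full 27×12.5 rectangle; the r=8 cylinder at (14, -1) gives a regular 16-gon of circumradius 8 (constant along its height); Subtracting the remaining from the first: starting from the 4.5×18.5 cube, the r=8.5 cylinder at (-2.5, 2.5) partially overlaps it — only the 41.55 mm² overlap (of its 221.19 mm²) is removed, clipping the outline; the 27×12.5 cube at (-1.5, 1.5) partially overlaps it — only the 21.45 mm² overlap (of its 337.50 mm²) is removed, clipping the outline; the r=8 cylinder at (14, -1) misses the remaining region (no effect) — 1 connected region; the r=5.5 cylinder at (-2.5, 8.5) gives a regular 16-gon of circumradius 5.5 (constant along its height); Subtracting the remaining from the first: starting from the result so far, the r=5.5 cylinder at (-2.5, 8.5) misses the remaining region (no effect) — 1 connected region. The outline is a single polygon with 4 vertices. Extrusion per mm of travel: 0.4 × 0.12 / (π × 0.875²) = 0.019956. Accumulating E over each segment gives final E = 0.3592.

G0 X0.00 Y14.00 Z13.56
G1 X4.50 Y14.00 E0.0898
G1 X4.50 Y18.50 E0.1796
G1 X0.00 Y18.50 E0.2694
G1 X0.00 Y14.00 E0.3592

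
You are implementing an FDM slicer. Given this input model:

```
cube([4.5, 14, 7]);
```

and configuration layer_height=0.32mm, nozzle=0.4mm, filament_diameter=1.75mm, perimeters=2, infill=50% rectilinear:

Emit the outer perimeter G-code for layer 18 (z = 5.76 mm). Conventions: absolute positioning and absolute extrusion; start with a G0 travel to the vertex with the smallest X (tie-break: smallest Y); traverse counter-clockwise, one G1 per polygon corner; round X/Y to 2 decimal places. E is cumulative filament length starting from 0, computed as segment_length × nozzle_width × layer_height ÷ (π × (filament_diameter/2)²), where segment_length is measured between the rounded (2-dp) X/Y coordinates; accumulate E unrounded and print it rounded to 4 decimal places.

At z = 5.76 mm: the 4.5×14 cube contributes its full rectangle. The outline is a single polygon with 4 vertices. Extrusion per mm of travel: 0.4 × 0.32 / (π × 0.875²) = 0.053216. Accumulating E over each segment gives final E = 1.9690.

G0 X0.00 Y0.00 Z5.76
G1 X4.50 Y0.00 E0.2395
G1 X4.50 Y14.00 E0.9845
G1 X0.00 Y14.00 E1.2240
G1 X0.00 Y0.00 E1.9690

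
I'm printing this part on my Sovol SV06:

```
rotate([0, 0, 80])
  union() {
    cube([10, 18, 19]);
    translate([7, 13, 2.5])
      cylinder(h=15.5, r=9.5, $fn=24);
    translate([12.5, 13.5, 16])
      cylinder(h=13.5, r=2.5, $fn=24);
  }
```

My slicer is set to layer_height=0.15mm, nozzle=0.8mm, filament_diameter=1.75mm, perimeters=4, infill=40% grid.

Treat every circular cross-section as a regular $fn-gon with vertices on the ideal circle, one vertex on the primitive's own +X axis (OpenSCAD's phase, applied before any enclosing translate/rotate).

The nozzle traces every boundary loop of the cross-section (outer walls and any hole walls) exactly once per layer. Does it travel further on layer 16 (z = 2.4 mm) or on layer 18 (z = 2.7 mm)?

layer 18 (z = 2.7 mm)

Layer 16 (z = 2.4): the cube (footprint 10×18) is included at this height (perimeter 56.00 mm); the cylinder at (7, 13) does not reach this height (z outside [2.5, 18]); the cylinder at (12.5, 13.5) does not reach this height (z outside [16, 29.5]); Taking the union: only the 10×18 cube is present, so the union is just that shape — boundary = 56.00 mm; (whole slice rotated 80° about Z — lengths, areas and connectivity unchanged). So its perimeter = 56.00 mm. Layer 18 (z = 2.7): the cube (footprint 10×18) is included at this height (perimeter 56.00 mm); the cylinder at (7, 13): section is a regular 24-gon, circumradius r=9.5 (perimeter = 2·24·9.500·sin(180°/24) = 59.52 mm); the cylinder at (12.5, 13.5) does not reach this height (z outside [16, 29.5]); Combining (union): the regions partially overlap (shared area 137.31 mm²), so the edge portions inside another operand are dropped and the merged outline is re-measured after clipping — boundary = 69.25 mm; (rotated 80° about Z; rotation is an isometry so areas/perimeters/island counts are preserved). So its perimeter = 69.25 mm. Layer 18 is larger (69.25 vs 56.00 mm).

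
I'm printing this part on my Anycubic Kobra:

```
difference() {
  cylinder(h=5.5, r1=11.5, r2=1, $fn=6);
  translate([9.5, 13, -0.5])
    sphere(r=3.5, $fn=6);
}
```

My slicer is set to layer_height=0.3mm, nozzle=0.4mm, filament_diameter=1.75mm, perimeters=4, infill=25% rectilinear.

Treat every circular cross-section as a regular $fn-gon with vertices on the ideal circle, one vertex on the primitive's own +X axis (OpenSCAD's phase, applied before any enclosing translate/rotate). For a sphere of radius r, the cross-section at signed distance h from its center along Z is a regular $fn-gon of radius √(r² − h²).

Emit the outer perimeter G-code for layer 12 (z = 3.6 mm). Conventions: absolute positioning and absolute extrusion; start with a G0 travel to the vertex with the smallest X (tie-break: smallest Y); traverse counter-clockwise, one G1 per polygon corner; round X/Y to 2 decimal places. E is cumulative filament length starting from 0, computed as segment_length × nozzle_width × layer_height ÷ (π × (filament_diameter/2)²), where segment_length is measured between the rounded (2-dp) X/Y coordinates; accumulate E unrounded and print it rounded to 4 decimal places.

At z = 3.6 mm: the cone (r1=11.5→r2=1) has section circumradius 4.627 here — a regular 6-gon; the sphere at (9.5, 13) is absent (|z−center|=4.100 > r=3.5); Taking the first minus the rest: none of the subtracted shapes is present at this height, so the cone is unchanged — 1 connected region. The outline is a single polygon with 6 vertices. Extrusion per mm of travel: 0.4 × 0.3 / (π × 0.875²) = 0.049890. Accumulating E over each segment gives final E = 1.3855.

G0 X-4.63 Y0.00 Z3.60
G1 X-2.31 Y-4.01 E0.2311
G1 X2.31 Y-4.01 E0.4616
G1 X4.63 Y0.00 E0.6928
G1 X2.31 Y4.01 E0.9239
G1 X-2.31 Y4.01 E1.1544
G1 X-4.63 Y0.00 E1.3855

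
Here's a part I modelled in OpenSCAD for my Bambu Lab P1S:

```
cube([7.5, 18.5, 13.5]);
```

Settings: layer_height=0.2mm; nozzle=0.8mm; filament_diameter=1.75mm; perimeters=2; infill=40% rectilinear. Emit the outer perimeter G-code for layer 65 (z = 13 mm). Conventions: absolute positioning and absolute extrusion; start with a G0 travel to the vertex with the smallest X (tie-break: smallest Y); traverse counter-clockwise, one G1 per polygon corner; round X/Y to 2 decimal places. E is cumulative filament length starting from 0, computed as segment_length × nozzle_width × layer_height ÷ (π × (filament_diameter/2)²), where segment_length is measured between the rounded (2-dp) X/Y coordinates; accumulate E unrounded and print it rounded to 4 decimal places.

G0 X0.00 Y0.00 Z13.00
G1 X7.50 Y0.00 E0.4989
G1 X7.50 Y18.50 E1.7295
G1 X0.00 Y18.50 E2.2284
G1 X0.00 Y0.00 E3.4591

At z = 13 mm: the 7.5×18.5 cube contributes its full rectangle. The outline is a single polygon with 4 vertices. Extrusion per mm of travel: 0.8 × 0.2 / (π × 0.875²) = 0.066520. Accumulating E over each segment gives final E = 3.4591.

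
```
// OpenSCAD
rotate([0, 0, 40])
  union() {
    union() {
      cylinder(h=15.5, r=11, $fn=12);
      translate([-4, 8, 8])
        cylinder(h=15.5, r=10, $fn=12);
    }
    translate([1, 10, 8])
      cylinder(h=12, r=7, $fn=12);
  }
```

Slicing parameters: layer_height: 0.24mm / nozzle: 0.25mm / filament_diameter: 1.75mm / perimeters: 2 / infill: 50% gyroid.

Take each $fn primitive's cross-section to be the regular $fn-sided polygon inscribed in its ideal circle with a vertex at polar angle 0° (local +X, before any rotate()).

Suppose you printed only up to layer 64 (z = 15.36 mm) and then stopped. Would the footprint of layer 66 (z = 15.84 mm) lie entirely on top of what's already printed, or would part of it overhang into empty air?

entirely on top

Compare the two slices. At z = 15.36: the cylinder: section is a regular 12-gon, circumradius r=11 (area = (12/2)·11.000²·sin(360°/12) = 363.00 mm²); the r=10 cylinder at (-4, 8) contributes a regular 12-gon of circumradius 10 (area = (12/2)·10.000²·sin(360°/12) = 300.00 mm²); Taking the union: the regions partially overlap — summed areas 663.00 mm² minus the doubly-counted overlap 152.80 mm² gives 510.20 mm² — area = 510.20 mm²; the r=7 cylinder at (1, 10) contributes a regular 12-gon of circumradius 7 (area = (12/2)·7.000²·sin(360°/12) = 147.00 mm²); Combining (union): the regions partially overlap — summed areas 657.20 mm² minus the doubly-counted overlap 125.67 mm² gives 531.53 mm² — area = 531.53 mm²; (rotated 40° about Z; rotation is an isometry so areas/perimeters/island counts are preserved). At z = 15.84: the cylinder does not reach this height (z outside [0, 15.5]); the cylinder at (-4, 8): section is a regular 12-gon, circumradius r=10 (area = (12/2)·10.000²·sin(360°/12) = 300.00 mm²); Combining (union): only the r=10 cylinder at (-4, 8) is present, so the union is just that shape — area = 300.00 mm²; the r=7 cylinder at (1, 10) gives a regular 12-gon of circumradius 7 (constant along its height) (area = (12/2)·7.000²·sin(360°/12) = 147.00 mm²); Taking the union: the regions partially overlap — summed areas 447.00 mm² minus the doubly-counted overlap 121.37 mm² gives 325.63 mm² — area = 325.63 mm²; (rotated 40° about Z; rotation is an isometry so areas/perimeters/island counts are preserved). Checking containment: the cross-section at z = 15.84 is a subset of the cross-section at z = 15.36.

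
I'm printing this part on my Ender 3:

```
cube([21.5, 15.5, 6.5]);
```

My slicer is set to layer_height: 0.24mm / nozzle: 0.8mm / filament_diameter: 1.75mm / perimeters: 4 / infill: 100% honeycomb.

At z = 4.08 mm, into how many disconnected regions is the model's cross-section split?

1

At z = 4.08 mm: the cube (footprint 21.5×15.5) is included at this height. The result has 1 disconnected region.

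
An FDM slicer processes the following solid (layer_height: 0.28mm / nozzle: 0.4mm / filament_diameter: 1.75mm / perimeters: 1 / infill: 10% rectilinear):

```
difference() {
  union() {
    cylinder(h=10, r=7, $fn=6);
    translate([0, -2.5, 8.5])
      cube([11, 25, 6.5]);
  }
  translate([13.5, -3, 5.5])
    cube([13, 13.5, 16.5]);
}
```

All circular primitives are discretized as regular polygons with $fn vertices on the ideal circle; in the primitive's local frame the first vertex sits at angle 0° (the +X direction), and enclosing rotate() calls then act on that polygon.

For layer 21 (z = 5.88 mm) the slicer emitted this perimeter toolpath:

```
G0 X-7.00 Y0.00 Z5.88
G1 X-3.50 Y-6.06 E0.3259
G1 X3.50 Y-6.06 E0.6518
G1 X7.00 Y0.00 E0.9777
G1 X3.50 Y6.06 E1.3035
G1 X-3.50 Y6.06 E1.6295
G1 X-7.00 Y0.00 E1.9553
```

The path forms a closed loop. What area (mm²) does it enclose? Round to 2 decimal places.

Apply the shoelace formula to the sequence of (X, Y) vertices; enclosed area = 127.26 mm².

127.26 mm²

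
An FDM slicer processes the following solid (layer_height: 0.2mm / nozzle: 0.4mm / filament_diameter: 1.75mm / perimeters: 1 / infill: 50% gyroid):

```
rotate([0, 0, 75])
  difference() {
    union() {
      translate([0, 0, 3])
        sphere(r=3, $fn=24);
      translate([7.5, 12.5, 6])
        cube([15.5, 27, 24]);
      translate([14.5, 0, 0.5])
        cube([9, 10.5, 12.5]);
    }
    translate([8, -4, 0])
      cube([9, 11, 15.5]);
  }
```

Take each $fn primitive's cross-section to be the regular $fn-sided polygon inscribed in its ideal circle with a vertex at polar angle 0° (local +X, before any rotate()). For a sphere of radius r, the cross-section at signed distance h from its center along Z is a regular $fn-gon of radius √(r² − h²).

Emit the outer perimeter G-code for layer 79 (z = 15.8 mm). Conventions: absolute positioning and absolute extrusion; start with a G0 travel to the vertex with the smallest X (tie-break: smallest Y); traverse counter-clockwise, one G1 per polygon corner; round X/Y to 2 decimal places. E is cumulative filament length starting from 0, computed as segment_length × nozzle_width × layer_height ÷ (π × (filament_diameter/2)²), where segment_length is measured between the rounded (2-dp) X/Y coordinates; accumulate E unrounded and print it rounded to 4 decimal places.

At z = 15.8 mm: the sphere is absent (|z−center|=12.800 > r=3); the cube at (7.5, 12.5) is present — its section is the full 15.5×27 rectangle; the cube at (14.5, 0) is not intersected at this z (z outside [0.5, 13]); Merging all regions: only the 15.5×27 cube at (7.5, 12.5) is present, so the union is just that shape — 1 connected region; the cube at (8, -4) is absent (z outside [0, 15.5]); Subtracting the remaining from the first: none of the subtracted shapes is present at this height, so the result so far is unchanged — 1 connected region; (rotated 75° about Z; rotation is an isometry so areas/perimeters/island counts are preserved). The outline is a single polygon with 4 vertices. Extrusion per mm of travel: 0.4 × 0.2 / (π × 0.875²) = 0.033260. Accumulating E over each segment gives final E = 2.8270.

G0 X-36.21 Y17.47 Z15.80
G1 X-10.13 Y10.48 E0.8980
G1 X-6.12 Y25.45 E1.4135
G1 X-32.20 Y32.44 E2.3115
G1 X-36.21 Y17.47 E2.8270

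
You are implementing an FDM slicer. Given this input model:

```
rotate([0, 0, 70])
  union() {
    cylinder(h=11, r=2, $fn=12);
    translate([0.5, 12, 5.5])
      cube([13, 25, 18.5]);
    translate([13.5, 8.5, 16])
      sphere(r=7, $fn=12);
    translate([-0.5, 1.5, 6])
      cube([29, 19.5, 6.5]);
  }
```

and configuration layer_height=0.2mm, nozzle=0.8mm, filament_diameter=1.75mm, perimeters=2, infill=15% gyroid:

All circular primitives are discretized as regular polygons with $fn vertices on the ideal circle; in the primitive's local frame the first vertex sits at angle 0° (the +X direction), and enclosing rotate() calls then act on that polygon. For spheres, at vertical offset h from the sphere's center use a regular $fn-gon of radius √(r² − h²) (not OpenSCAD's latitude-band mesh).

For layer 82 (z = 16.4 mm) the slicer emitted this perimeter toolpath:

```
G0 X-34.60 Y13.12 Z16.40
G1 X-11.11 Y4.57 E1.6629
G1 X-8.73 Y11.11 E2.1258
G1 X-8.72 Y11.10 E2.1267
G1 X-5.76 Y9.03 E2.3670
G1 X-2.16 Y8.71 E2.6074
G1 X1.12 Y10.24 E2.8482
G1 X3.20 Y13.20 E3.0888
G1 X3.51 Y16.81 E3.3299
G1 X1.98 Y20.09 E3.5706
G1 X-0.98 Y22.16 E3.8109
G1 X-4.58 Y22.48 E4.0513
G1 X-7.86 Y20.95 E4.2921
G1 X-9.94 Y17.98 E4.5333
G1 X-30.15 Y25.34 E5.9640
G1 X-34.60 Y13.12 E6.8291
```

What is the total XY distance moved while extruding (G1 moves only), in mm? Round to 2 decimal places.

102.66 mm

Sum the Euclidean lengths of each G1 segment: total = 102.66 mm.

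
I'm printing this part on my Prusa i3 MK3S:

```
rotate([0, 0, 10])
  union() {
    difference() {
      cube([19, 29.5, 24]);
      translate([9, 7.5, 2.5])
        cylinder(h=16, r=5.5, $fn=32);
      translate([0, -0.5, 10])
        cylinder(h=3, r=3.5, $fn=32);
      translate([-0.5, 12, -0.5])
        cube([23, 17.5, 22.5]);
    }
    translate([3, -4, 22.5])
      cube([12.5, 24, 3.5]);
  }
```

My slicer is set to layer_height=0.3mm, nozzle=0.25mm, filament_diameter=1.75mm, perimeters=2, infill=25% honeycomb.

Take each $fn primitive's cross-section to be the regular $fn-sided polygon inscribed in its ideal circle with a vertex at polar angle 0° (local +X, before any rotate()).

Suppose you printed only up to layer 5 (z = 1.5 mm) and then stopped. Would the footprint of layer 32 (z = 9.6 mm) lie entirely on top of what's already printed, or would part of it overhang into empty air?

entirely on top

Compare the two slices. At z = 1.5: the cube (footprint 19×29.5) is included at this height (area 560.50 mm²); the cylinder at (9, 7.5) is absent (z outside [2.5, 18.5]); the cylinder at (0, -0.5) is not intersected at this z (z outside [10, 13]); the cube at (-0.5, 12) is present — its section is the full 23×17.5 rectangle (area 402.50 mm²); Taking the first minus the rest: starting from the 19×29.5 cube (560.50 mm²), the 23×17.5 cube at (-0.5, 12) partially overlaps it — only the 332.50 mm² overlap (of its 402.50 mm²) is removed, clipping the outline — area = 228.00 mm²; the cube at (3, -4) is not intersected at this z (z outside [22.5, 26]); Combining (union): only that combined region is present, so the union is just that shape — area = 228.00 mm²; (whole slice rotated 10° about Z — lengths, areas and connectivity unchanged). At z = 9.6: the cube is present — its section is the full 19×29.5 rectangle (area 560.50 mm²); the cylinder at (9, 7.5): section is a regular 32-gon, circumradius r=5.5 (area = (32/2)·5.500²·sin(360°/32) = 94.42 mm²); the cylinder at (0, -0.5) is absent (z outside [10, 13]); the 23×17.5 cube at (-0.5, 12) contributes its full rectangle (area 402.50 mm²); Taking the first minus the rest: starting from the 19×29.5 cube (560.50 mm²), the r=5.5 cylinder at (9, 7.5) lies wholly inside it (removes its full 94.42 mm² and its 34.50 mm outline becomes a hole wall); the 23×17.5 cube at (-0.5, 12) partially overlaps it — only the 328.32 mm² overlap (of its 402.50 mm²) is removed, clipping the outline — area = 137.76 mm²; the cube at (3, -4) does not reach this height (z outside [22.5, 26]); Combining (union): only that combined region is present, so the union is just that shape — area = 137.76 mm²; (rotated 10° about Z; rotation is an isometry so areas/perimeters/island counts are preserved). Checking containment: the cross-section at z = 9.6 is a subset of the cross-section at z = 1.5.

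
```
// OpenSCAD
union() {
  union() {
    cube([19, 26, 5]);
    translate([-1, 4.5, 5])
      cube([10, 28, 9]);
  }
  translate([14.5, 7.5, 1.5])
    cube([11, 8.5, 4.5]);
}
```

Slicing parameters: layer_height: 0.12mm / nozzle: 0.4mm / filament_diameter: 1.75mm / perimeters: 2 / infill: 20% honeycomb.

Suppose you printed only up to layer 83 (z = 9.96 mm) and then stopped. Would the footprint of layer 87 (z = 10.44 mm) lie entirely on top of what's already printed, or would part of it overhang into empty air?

entirely on top

Compare the two slices. At z = 9.96: the cube is not intersected at this z (z outside [0, 5]); the cube at (-1, 4.5) (footprint 10×28) is included at this height (area 280.00 mm²); Combining (union): only the 10×28 cube at (-1, 4.5) is present, so the union is just that shape — area = 280.00 mm²; the cube at (14.5, 7.5) is not intersected at this z (z outside [1.5, 6]); Merging all regions: only that combined region is present, so the union is just that shape — area = 280.00 mm². At z = 10.44: the cube is absent (z outside [0, 5]); the cube at (-1, 4.5) is present — its section is the full 10×28 rectangle (area 280.00 mm²); Taking the union: only the 10×28 cube at (-1, 4.5) is present, so the union is just that shape — area = 280.00 mm²; the cube at (14.5, 7.5) is absent (z outside [1.5, 6]); Combining (union): only the result so far is present, so the union is just that shape — area = 280.00 mm². Checking containment: the cross-section at z = 10.44 is a subset of the cross-section at z = 9.96.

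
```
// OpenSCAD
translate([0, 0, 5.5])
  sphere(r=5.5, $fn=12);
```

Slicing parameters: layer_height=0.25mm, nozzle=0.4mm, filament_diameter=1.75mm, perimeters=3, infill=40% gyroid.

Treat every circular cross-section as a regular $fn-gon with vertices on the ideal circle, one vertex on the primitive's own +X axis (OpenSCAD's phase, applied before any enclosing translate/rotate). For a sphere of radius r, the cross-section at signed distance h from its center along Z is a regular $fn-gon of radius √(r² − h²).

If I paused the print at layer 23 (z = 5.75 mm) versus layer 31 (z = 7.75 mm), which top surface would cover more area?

Layer 23 (z = 5.75): the r=5.5 sphere contributes a regular 12-gon of circumradius √(5.5²−0.25²) = 5.494 (area = (12/2)·5.494²·sin(360°/12) = 90.56 mm²). So its area = 90.56 mm². Layer 31 (z = 7.75): the r=5.5 sphere contributes a regular 12-gon of circumradius √(5.5²−2.25²) = 5.019 (area = (12/2)·5.019²·sin(360°/12) = 75.56 mm²). So its area = 75.56 mm². Layer 23 is larger (90.56 vs 75.56 mm²).

layer 23 (z = 5.75 mm)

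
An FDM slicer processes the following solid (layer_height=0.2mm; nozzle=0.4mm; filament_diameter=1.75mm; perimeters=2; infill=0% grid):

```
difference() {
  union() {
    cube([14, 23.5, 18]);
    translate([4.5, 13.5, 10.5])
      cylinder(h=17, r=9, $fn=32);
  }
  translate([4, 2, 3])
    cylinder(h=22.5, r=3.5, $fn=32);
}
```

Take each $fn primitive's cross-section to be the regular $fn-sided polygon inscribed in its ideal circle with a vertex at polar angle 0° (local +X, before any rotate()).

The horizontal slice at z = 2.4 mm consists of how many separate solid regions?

1

At z = 2.4 mm: the 14×23.5 cube contributes its full rectangle; the cylinder at (4.5, 13.5) is not intersected at this z (z outside [10.5, 27.5]); Merging all regions: only the 14×23.5 cube is present, so the union is just that shape — 1 connected region; the cylinder at (4, 2) is absent (z outside [3, 25.5]); Taking the first minus the rest: none of the subtracted shapes is present at this height, so the result so far is unchanged — 1 connected region. The result has 1 disconnected region.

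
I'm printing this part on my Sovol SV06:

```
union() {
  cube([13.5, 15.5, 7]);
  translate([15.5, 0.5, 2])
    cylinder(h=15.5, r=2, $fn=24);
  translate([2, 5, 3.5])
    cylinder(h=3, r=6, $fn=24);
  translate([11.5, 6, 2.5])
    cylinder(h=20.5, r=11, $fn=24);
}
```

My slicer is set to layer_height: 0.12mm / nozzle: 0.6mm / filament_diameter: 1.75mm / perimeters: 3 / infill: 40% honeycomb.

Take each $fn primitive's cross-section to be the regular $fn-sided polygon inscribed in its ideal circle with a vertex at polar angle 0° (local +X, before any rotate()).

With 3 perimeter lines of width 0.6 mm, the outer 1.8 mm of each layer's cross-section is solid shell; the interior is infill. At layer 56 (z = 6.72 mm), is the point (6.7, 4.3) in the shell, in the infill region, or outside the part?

At z = 6.72 mm: the 13.5×15.5 cube contributes its full rectangle; the r=2 cylinder at (15.5, 0.5) gives a regular 24-gon of circumradius 2 (constant along its height); the cylinder at (2, 5) does not reach this height (z outside [3.5, 6.5]); the cylinder at (11.5, 6): section is a regular 24-gon, circumradius r=11; Merging all regions: the regions partially overlap (shared area 194.29 mm²), so overlapping operands fuse into one piece — 1 connected region. Overall, the cross-section is a single solid region. The nearest boundary edge runs (3.72, -1.78)→(2.36, 0.00); distance from the point to it = 6.11 mm. The point is inside the cross-section and 6.11 mm from the nearest boundary — more than the 1.8 mm shell width (3 × 0.6), so it's in the infill interior.

infill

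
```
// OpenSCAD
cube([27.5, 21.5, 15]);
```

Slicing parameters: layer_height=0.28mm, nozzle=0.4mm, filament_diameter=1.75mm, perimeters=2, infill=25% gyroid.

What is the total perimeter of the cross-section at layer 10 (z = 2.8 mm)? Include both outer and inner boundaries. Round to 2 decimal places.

98.00 mm

At z = 2.8 mm: the 27.5×21.5 cube contributes its full rectangle (perimeter 98.00 mm). Overall, the cross-section is a single solid region. Total boundary length (outer) = 98.00 mm.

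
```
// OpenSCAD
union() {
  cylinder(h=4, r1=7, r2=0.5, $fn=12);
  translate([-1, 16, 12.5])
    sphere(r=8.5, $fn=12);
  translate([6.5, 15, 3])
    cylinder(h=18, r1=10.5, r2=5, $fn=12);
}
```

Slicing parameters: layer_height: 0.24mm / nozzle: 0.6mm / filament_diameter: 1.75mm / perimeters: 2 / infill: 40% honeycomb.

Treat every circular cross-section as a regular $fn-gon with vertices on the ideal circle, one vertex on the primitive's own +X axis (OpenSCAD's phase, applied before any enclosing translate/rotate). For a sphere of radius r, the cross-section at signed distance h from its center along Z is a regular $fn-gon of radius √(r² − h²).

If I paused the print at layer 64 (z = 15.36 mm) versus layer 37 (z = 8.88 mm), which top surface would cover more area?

Layer 64 (z = 15.36): the cone does not reach this height (z outside [0, 4]); the r=8.5 sphere at (-1, 16) slices to a regular 12-gon of circumradius 8.004 (√(r²−h²) with h=2.86 from center) (area = (12/2)·8.004²·sin(360°/12) = 192.21 mm²); the cone at (6.5, 15) (r1=10.5→r2=5) has section circumradius 6.723 here — a regular 12-gon (area = (12/2)·6.723²·sin(360°/12) = 135.61 mm²); Merging all regions: the regions partially overlap — summed areas 327.82 mm² minus the doubly-counted overlap 58.55 mm² gives 269.27 mm² — area = 269.27 mm². So its area = 269.27 mm². Layer 37 (z = 8.88): the cone is absent (z outside [0, 4]); the r=8.5 sphere at (-1, 16) contributes a regular 12-gon of circumradius √(8.5²−3.62²) = 7.691 (area = (12/2)·7.691²·sin(360°/12) = 177.44 mm²); the cone at (6.5, 15) (r1=10.5→r2=5) has section circumradius 8.703 here — a regular 12-gon (area = (12/2)·8.703²·sin(360°/12) = 227.24 mm²); Merging all regions: the regions partially overlap — summed areas 404.68 mm² minus the doubly-counted overlap 84.68 mm² gives 320.00 mm² — area = 320.00 mm². So its area = 320.00 mm². Layer 37 is larger (320.00 vs 269.27 mm²).

layer 37 (z = 8.88 mm)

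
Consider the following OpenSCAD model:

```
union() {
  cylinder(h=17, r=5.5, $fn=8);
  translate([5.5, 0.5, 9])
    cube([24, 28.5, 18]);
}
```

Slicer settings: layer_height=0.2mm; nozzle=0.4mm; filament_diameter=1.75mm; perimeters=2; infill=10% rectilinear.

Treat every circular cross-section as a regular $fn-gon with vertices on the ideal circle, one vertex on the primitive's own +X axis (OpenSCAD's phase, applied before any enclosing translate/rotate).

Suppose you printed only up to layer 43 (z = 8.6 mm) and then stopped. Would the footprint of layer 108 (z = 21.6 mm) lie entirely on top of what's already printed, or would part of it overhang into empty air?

Compare the two slices. At z = 8.6: the r=5.5 cylinder gives a regular 8-gon of circumradius 5.5 (constant along its height) (area = (8/2)·5.500²·sin(360°/8) = 85.56 mm²); the cube at (5.5, 0.5) is not intersected at this z (z outside [9, 27]); Combining (union): only the r=5.5 cylinder is present, so the union is just that shape — area = 85.56 mm². At z = 21.6: the cylinder does not reach this height (z outside [0, 17]); the cube at (5.5, 0.5) is present — its section is the full 24×28.5 rectangle (area 684.00 mm²); Merging all regions: only the 24×28.5 cube at (5.5, 0.5) is present, so the union is just that shape — area = 684.00 mm². Checking containment: at z = 21.6 the cross-section extends beyond the z = 8.6 cross-section by about 684.00 mm².

part overhangs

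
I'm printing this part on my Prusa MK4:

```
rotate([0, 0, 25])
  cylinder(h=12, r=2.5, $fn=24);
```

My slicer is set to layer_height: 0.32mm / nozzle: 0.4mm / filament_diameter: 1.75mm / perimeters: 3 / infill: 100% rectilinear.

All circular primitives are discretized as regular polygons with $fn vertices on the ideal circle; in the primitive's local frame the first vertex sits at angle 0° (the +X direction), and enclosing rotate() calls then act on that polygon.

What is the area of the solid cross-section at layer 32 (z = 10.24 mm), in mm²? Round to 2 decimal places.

At z = 10.24 mm: the r=2.5 cylinder gives a regular 24-gon of circumradius 2.5 (constant along its height) (area = (24/2)·2.500²·sin(360°/24) = 19.41 mm²); (rotated 25° about Z; rotation is an isometry so areas/perimeters/island counts are preserved). Overall, the cross-section is a single solid region. Net area = 19.41 mm².

19.41 mm²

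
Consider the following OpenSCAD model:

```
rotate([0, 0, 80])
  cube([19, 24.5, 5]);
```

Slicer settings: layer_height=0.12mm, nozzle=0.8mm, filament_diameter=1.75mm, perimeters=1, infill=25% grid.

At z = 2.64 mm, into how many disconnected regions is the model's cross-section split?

1

At z = 2.64 mm: the cube is present — its section is the full 19×24.5 rectangle; (whole slice rotated 80° about Z — lengths, areas and connectivity unchanged). The result has 1 disconnected region.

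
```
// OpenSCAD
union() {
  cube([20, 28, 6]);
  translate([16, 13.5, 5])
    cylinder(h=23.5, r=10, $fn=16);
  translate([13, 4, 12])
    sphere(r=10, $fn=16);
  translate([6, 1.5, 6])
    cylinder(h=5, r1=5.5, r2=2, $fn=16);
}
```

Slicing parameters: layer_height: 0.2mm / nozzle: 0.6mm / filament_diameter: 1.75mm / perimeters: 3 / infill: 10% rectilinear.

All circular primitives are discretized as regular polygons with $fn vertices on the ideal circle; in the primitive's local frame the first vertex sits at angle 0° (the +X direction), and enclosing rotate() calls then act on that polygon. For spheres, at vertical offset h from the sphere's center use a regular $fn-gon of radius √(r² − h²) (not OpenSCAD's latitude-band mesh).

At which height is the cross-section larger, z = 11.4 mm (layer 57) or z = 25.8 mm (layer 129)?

layer 57 (z = 11.4 mm)

Layer 57 (z = 11.4): the cube is not intersected at this z (z outside [0, 6]); the r=10 cylinder at (16, 13.5) contributes a regular 16-gon of circumradius 10 (area = (16/2)·10.000²·sin(360°/16) = 306.15 mm²); the r=10 sphere at (13, 4) slices to a regular 16-gon of circumradius 9.982 (√(r²−h²) with h=0.6 from center) (area = (16/2)·9.982²·sin(360°/16) = 305.04 mm²); the cone at (6, 1.5) does not reach this height (z outside [6, 11]); Merging all regions: the regions partially overlap — summed areas 611.19 mm² minus the doubly-counted overlap 117.73 mm² gives 493.46 mm² — area = 493.46 mm². So its area = 493.46 mm². Layer 129 (z = 25.8): the cube is not intersected at this z (z outside [0, 6]); the cylinder at (16, 13.5): section is a regular 16-gon, circumradius r=10 (area = (16/2)·10.000²·sin(360°/16) = 306.15 mm²); the sphere at (13, 4) is absent (|z−center|=13.800 > r=10); the cone at (6, 1.5) is not intersected at this z (z outside [6, 11]); Merging all regions: only the r=10 cylinder at (16, 13.5) is present, so the union is just that shape — area = 306.15 mm². So its area = 306.15 mm². Layer 57 is larger (493.46 vs 306.15 mm²).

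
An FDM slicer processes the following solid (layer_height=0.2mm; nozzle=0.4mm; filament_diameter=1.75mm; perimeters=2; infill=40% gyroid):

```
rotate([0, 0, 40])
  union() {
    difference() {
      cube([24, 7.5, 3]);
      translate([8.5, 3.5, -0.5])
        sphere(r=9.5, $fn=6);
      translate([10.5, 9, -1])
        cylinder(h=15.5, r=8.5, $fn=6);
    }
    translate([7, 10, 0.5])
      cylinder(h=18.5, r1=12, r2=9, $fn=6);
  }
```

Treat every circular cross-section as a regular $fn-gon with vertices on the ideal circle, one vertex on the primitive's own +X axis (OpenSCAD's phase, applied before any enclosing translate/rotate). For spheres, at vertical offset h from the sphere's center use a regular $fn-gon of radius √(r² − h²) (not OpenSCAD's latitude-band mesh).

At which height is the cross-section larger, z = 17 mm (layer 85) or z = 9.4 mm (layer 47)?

layer 47 (z = 9.4 mm)

Layer 85 (z = 17): the cube is absent (z outside [0, 3]); the sphere at (8.5, 3.5) does not reach this height (|z−center|=17.500 > r=9.5); the cylinder at (10.5, 9) does not reach this height (z outside [-1, 14.5]); After the difference (first − rest): the first operand is absent here, so nothing remains; the cone at (7, 10) contributes a regular 6-gon of circumradius 9.324 (interpolated between r1=12 and r2=9 at t=0.892) (area = (6/2)·9.324²·sin(360°/6) = 225.88 mm²); Merging all regions: only the cone at (7, 10) is present, so the union is just that shape — area = 225.88 mm²; (whole slice rotated 40° about Z — lengths, areas and connectivity unchanged). So its area = 225.88 mm². Layer 47 (z = 9.4): the cube is not intersected at this z (z outside [0, 3]); the sphere at (8.5, 3.5) is absent (|z−center|=9.900 > r=9.5); the r=8.5 cylinder at (10.5, 9) contributes a regular 6-gon of circumradius 8.5 (area = (6/2)·8.500²·sin(360°/6) = 187.71 mm²); Subtracting the remaining from the first: the first operand is absent here, so nothing remains; the cone at (7, 10): at t=0.481 of its height the radius interpolates to r₁+(r₂−r₁)t = 10.557, giving a regular 6-gon of that circumradius (area = (6/2)·10.557²·sin(360°/6) = 289.54 mm²); Merging all regions: only the cone at (7, 10) is present, so the union is just that shape — area = 289.54 mm²; (whole slice rotated 40° about Z — lengths, areas and connectivity unchanged). So its area = 289.54 mm². Layer 47 is larger (289.54 vs 225.88 mm²).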